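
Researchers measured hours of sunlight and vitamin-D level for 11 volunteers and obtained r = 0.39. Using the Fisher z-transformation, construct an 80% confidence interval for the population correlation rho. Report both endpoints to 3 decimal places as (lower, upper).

(-0.041, 0.699)

Fisher z: z_r = atanh(r) = ½·ln((1+0.39)/(1−0.39)) = 0.411800
SE(z) = 1/√(n−3) = 1/√8 = 0.353553
80% ⇒ z* = 1.282; margin = 1.282·0.353553 = 0.453255
CI on z-scale: (-0.041455, 0.865055)
Back-transform: tanh(-0.041455) = -0.041431, tanh(0.865055) = 0.698853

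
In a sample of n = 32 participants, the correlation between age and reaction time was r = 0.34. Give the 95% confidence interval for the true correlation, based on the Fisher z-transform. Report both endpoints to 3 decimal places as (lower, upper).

(-0.010, 0.616)

Fisher z: z_r = atanh(r) = ½·ln((1+0.34)/(1−0.34)) = 0.354093
SE(z) = 1/√(n−3) = 1/√29 = 0.185695
95% ⇒ z* = 1.960; margin = 1.960·0.185695 = 0.363962
CI on z-scale: (-0.009869, 0.718055)
Back-transform: tanh(-0.009869) = -0.009869, tanh(0.718055) = 0.615703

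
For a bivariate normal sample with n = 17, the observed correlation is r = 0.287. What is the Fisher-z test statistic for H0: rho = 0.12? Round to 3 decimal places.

0.654

z_r = atanh(0.287) = 0.295294,  z_0 = atanh(0.12) = 0.120581
SE = 1/√(n−3) = 1/√14 = 0.267261
z = (z_r − z_0)/SE = (0.295294 − 0.120581) / 0.267261 = 0.174713 / 0.267261 = 0.654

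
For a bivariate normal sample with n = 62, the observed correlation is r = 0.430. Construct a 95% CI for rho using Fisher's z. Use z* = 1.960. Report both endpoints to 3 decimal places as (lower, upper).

(0.202, 0.614)

z_r = atanh(0.430) = 0.459897;  SE = 1/√(n−3) = 1/√59 = 0.130189
z-limits: 0.459897 ± 1.960·0.130189 = 0.459897 ± 0.255170 = [0.204727, 0.715067]
ρ-limits: (tanh 0.204727, tanh 0.715067) = (0.202, 0.614)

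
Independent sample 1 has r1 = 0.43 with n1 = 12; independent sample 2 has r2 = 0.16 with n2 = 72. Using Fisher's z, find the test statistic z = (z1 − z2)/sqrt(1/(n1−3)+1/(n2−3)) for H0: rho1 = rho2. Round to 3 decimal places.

0.842

Fisher z-transforms: z1 = atanh(0.43) = 0.459897, z2 = atanh(0.16) = 0.161387; difference d = 0.298510
Var(d) = 1/9 + 1/69 = 0.1111111 + 0.0144928 = 0.1256039
z = d/√Var(d) = 0.298510 / √0.1256039 = 0.298510 / 0.354406 = 0.842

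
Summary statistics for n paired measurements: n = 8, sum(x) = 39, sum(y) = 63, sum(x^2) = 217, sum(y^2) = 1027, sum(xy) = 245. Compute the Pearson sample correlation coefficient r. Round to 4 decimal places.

Numerator: nΣxy − (Σx)(Σy) = 8·245 − (39)(63) = -497
Denominator: √[(nΣx²−(Σx)²)(nΣy²−(Σy)²)]
  nΣx²−(Σx)² = 8·217 − 1521 = 215;  nΣy²−(Σy)² = 8·1027 − 3969 = 4247
  √(215·4247) = √913105 = 955.5653
r = -497 / 955.5653 = -0.5201

-0.5201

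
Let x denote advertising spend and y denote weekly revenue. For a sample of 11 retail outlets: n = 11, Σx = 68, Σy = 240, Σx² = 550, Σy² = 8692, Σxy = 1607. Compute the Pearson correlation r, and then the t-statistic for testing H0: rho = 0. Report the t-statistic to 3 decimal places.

Numerator: nΣxy − (Σx)(Σy) = 11·1607 − (68)(240) = 1357
Denominator: √[(nΣx²−(Σx)²)(nΣy²−(Σy)²)]
  nΣx²−(Σx)² = 11·550 − 4624 = 1426;  nΣy²−(Σy)² = 11·8692 − 57600 = 38012
  √(1426·38012) = √54205112 = 7362.4121
r = 1357 / 7362.4121 = 0.1843
t = r·√(n−2)/√(1−r²) = 0.1843·√9 / √(1−0.033966) = 0.552900 / 0.982870 = 0.563

0.563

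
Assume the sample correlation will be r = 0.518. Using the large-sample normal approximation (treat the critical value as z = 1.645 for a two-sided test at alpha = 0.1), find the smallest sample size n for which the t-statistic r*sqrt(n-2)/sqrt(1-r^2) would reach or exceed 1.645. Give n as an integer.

r√(n−2)/√(1−r²) ≥ 1.645  ⇔  n−2 ≥ (1.645)²·(1−r²)/r²
(1−r²)/r² = (1−0.268324)/0.268324 = 2.7268
n ≥ 2 + 2.706025·2.7268 = 2 + 7.3788 = 9.3788
⌈9.3788⌉ = 10

10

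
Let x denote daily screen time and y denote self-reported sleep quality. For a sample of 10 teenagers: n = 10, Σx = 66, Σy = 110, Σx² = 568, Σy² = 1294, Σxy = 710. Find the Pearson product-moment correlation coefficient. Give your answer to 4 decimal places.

-0.1517

S_xy = nΣxy − ΣxΣy = 10·710 − 66·110 = 7100 − 7260 = -160
S_xx = nΣx² − (Σx)² = 10·568 − 66² = 5680 − 4356 = 1324
S_yy = nΣy² − (Σy)² = 10·1294 − 110² = 12940 − 12100 = 840
r = S_xy / √(S_xx·S_yy) = -160 / √(1324·840) = -160 / √1112160 = -160 / 1054.5900 = -0.1517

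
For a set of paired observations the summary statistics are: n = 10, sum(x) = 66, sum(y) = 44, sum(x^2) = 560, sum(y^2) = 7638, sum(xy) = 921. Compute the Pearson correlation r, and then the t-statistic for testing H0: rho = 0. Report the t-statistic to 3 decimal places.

Numerator: nΣxy − (Σx)(Σy) = 10·921 − (66)(44) = 6306
Denominator: √[(nΣx²−(Σx)²)(nΣy²−(Σy)²)]
  nΣx²−(Σx)² = 10·560 − 4356 = 1244;  nΣy²−(Σy)² = 10·7638 − 1936 = 74444
  √(1244·74444) = √92608336 = 9623.3225
r = 6306 / 9623.3225 = 0.6553
t = r·√(n−2)/√(1−r²) = 0.6553·√8 / √(1−0.429418) = 1.853468 / 0.755369 = 2.454

2.454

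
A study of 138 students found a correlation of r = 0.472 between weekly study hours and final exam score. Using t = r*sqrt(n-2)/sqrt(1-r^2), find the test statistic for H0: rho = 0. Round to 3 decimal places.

1 − r² = 1 − 0.222784 = 0.777216;  √(1−r²) = 0.881599
√(n−2) = √136 = 11.661904
t = r·√(n−2)/√(1−r²) = 0.472 · 11.661904 / 0.881599 = 6.244

6.244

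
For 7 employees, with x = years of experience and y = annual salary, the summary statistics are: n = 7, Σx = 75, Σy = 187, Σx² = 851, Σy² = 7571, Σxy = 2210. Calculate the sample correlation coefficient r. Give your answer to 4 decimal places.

S_xy = nΣxy − ΣxΣy = 7·2210 − 75·187 = 15470 − 14025 = 1445
S_xx = nΣx² − (Σx)² = 7·851 − 75² = 5957 − 5625 = 332
S_yy = nΣy² − (Σy)² = 7·7571 − 187² = 52997 − 34969 = 18028
r = S_xy / √(S_xx·S_yy) = 1445 / √(332·18028) = 1445 / √5985296 = 1445 / 2446.4865 = 0.5906

0.5906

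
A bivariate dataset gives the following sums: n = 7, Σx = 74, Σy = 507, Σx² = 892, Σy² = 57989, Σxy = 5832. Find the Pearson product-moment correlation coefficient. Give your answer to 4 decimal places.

0.3092

S_xy = nΣxy − ΣxΣy = 7·5832 − 74·507 = 40824 − 37518 = 3306
S_xx = nΣx² − (Σx)² = 7·892 − 74² = 6244 − 5476 = 768
S_yy = nΣy² − (Σy)² = 7·57989 − 507² = 405923 − 257049 = 148874
r = S_xy / √(S_xx·S_yy) = 3306 / √(768·148874) = 3306 / √114335232 = 3306 / 10692.7654 = 0.3092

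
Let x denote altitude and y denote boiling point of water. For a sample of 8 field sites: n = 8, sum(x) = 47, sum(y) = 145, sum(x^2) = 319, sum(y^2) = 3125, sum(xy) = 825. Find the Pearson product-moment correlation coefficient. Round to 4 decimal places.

Numerator: nΣxy − (Σx)(Σy) = 8·825 − (47)(145) = -215
Denominator: √[(nΣx²−(Σx)²)(nΣy²−(Σy)²)]
  nΣx²−(Σx)² = 8·319 − 2209 = 343;  nΣy²−(Σy)² = 8·3125 − 21025 = 3975
  √(343·3975) = √1363425 = 1167.6579
r = -215 / 1167.6579 = -0.1841

-0.1841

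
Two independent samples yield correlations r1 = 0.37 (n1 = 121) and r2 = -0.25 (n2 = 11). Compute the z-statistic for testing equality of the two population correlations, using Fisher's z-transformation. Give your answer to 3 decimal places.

z1 = atanh(0.37) = 0.388423,  z2 = atanh(-0.25) = -0.255413
SE = √(1/(n1−3) + 1/(n2−3)) = √(1/118 + 1/8) = √(0.0084746 + 0.1250000) = √0.1334746 = 0.365342
z = (z1 − z2)/SE = (0.388423 − (-0.255413)) / 0.365342 = 0.643836 / 0.365342 = 1.762

1.762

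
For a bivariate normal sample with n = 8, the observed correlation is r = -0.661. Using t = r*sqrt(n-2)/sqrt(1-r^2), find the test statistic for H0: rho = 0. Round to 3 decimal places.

-2.158

1 − r² = 1 − 0.436921 = 0.563079;  √(1−r²) = 0.750386
√(n−2) = √6 = 2.449490
t = r·√(n−2)/√(1−r²) = -0.661 · 2.449490 / 0.750386 = -2.158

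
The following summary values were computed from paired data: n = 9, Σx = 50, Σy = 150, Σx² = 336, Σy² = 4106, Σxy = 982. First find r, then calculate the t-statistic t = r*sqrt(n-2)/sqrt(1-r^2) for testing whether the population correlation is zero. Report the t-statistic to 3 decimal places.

S_xy = nΣxy − ΣxΣy = 9·982 − 50·150 = 8838 − 7500 = 1338
S_xx = nΣx² − (Σx)² = 9·336 − 50² = 3024 − 2500 = 524
S_yy = nΣy² − (Σy)² = 9·4106 − 150² = 36954 − 22500 = 14454
r = S_xy / √(S_xx·S_yy) = 1338 / √(524·14454) = 1338 / √7573896 = 1338 / 2752.0712 = 0.4862
t = r·√(n−2)/√(1−r²) = 0.4862·√7 / √(1−0.236390) = 1.286364 / 0.873848 = 1.472

1.472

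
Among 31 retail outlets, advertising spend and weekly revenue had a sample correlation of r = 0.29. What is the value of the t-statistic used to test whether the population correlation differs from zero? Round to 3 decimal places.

1 − r² = 1 − 0.0841 = 0.9159;  √(1−r²) = 0.957027
√(n−2) = √29 = 5.385165
t = r·√(n−2)/√(1−r²) = 0.29 · 5.385165 / 0.957027 = 1.632

1.632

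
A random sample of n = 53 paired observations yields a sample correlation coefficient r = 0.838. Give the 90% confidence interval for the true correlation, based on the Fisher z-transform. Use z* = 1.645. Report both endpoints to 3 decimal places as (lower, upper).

Fisher z: z_r = atanh(r) = ½·ln((1+0.838)/(1−0.838)) = 1.214418
SE(z) = 1/√(n−3) = 1/√50 = 0.141421
90% ⇒ z* = 1.645; margin = 1.645·0.141421 = 0.232638
CI on z-scale: (0.981780, 1.447056)
Back-transform: tanh(0.981780) = 0.753835, tanh(1.447056) = 0.895109

(0.754, 0.895)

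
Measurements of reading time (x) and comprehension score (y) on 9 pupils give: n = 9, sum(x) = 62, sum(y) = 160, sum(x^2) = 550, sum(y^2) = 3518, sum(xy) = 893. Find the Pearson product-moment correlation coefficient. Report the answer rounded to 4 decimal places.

Numerator: nΣxy − (Σx)(Σy) = 9·893 − (62)(160) = -1883
Denominator: √[(nΣx²−(Σx)²)(nΣy²−(Σy)²)]
  nΣx²−(Σx)² = 9·550 − 3844 = 1106;  nΣy²−(Σy)² = 9·3518 − 25600 = 6062
  √(1106·6062) = √6704572 = 2589.3188
r = -1883 / 2589.3188 = -0.7272

-0.7272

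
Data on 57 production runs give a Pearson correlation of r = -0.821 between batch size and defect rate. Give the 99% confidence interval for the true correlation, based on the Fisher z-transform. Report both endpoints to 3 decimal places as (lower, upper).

(-0.907, -0.669)

Fisher z: z_r = atanh(r) = ½·ln((1+(-0.821))/(1−(-0.821))) = -1.159878
SE(z) = 1/√(n−3) = 1/√54 = 0.136083
99% ⇒ z* = 2.576; margin = 2.576·0.136083 = 0.350550
CI on z-scale: (-1.510428, -0.809328)
Back-transform: tanh(-1.510428) = -0.907015, tanh(-0.809328) = -0.669219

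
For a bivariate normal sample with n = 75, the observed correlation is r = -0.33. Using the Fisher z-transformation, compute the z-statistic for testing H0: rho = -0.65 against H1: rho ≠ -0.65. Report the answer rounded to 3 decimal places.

3.670

z_r = atanh(-0.33) = -0.342828,  z_0 = atanh(-0.65) = -0.775299
SE = 1/√(n−3) = 1/√72 = 0.117851
z = (z_r − z_0)/SE = (-0.342828 − (-0.775299)) / 0.117851 = 0.432471 / 0.117851 = 3.670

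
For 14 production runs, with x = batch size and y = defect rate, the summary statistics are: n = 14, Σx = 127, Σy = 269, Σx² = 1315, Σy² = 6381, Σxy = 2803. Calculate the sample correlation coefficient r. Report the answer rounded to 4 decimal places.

Numerator: nΣxy − (Σx)(Σy) = 14·2803 − (127)(269) = 5079
Denominator: √[(nΣx²−(Σx)²)(nΣy²−(Σy)²)]
  nΣx²−(Σx)² = 14·1315 − 16129 = 2281;  nΣy²−(Σy)² = 14·6381 − 72361 = 16973
  √(2281·16973) = √38715413 = 6222.1711
r = 5079 / 6222.1711 = 0.8163

0.8163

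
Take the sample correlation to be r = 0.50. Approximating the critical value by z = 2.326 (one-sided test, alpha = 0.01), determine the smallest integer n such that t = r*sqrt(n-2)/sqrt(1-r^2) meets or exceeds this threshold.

19

r√(n−2)/√(1−r²) ≥ 2.326  ⇔  n−2 ≥ (2.326)²·(1−r²)/r²
(1−r²)/r² = (1−0.2500)/0.2500 = 3.0000
n ≥ 2 + 5.410276·3.0000 = 2 + 16.2308 = 18.2308
⌈18.2308⌉ = 19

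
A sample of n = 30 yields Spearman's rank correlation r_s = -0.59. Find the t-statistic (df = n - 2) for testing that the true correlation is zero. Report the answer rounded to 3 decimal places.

-3.867

t = r_s·√(n−2) / √(1−r_s²) with r_s = -0.59, n = 30
  = -0.59·√28 / √(1 − 0.3481)
  = -0.59·5.291503 / 0.807403
  = -3.121987 / 0.807403 = -3.867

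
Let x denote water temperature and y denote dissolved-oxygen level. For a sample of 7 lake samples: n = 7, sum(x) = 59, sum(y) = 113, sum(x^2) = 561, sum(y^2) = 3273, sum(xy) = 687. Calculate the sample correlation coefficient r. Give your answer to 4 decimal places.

Numerator: nΣxy − (Σx)(Σy) = 7·687 − (59)(113) = -1858
Denominator: √[(nΣx²−(Σx)²)(nΣy²−(Σy)²)]
  nΣx²−(Σx)² = 7·561 − 3481 = 446;  nΣy²−(Σy)² = 7·3273 − 12769 = 10142
  √(446·10142) = √4523332 = 2126.8126
r = -1858 / 2126.8126 = -0.8736

-0.8736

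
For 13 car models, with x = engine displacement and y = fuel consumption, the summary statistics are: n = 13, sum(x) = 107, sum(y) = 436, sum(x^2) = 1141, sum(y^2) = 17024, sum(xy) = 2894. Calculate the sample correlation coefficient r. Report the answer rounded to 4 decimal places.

S_xy = nΣxy − ΣxΣy = 13·2894 − 107·436 = 37622 − 46652 = -9030
S_xx = nΣx² − (Σx)² = 13·1141 − 107² = 14833 − 11449 = 3384
S_yy = nΣy² − (Σy)² = 13·17024 − 436² = 221312 − 190096 = 31216
r = S_xy / √(S_xx·S_yy) = -9030 / √(3384·31216) = -9030 / √105634944 = -9030 / 10277.8862 = -0.8786

-0.8786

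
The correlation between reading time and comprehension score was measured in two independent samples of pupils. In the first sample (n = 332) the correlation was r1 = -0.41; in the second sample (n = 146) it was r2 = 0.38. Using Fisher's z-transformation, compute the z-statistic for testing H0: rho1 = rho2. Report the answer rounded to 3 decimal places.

z1 = atanh(-0.41) = -0.435611,  z2 = atanh(0.38) = 0.400060
SE = √(1/(n1−3) + 1/(n2−3)) = √(1/329 + 1/143) = √(0.0030395 + 0.0069930) = √0.0100325 = 0.100162
z = (z1 − z2)/SE = (-0.435611 − 0.400060) / 0.100162 = -0.835671 / 0.100162 = -8.343

-8.343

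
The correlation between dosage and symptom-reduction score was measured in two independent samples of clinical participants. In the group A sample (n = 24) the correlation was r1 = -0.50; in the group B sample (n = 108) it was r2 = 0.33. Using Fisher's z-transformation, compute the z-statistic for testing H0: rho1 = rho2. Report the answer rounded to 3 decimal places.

-3.732

Fisher z-transforms: z1 = atanh(-0.50) = -0.549306, z2 = atanh(0.33) = 0.342828; difference d = -0.892134
Var(d) = 1/21 + 1/105 = 0.0476190 + 0.0095238 = 0.0571428
z = d/√Var(d) = -0.892134 / √0.0571428 = -0.892134 / 0.239046 = -3.732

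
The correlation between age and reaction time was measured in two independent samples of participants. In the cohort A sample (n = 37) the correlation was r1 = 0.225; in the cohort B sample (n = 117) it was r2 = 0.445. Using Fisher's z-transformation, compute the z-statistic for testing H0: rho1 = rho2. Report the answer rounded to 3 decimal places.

Fisher z-transforms: z1 = atanh(0.225) = 0.228917, z2 = atanh(0.445) = 0.478448; difference d = -0.249531
Var(d) = 1/34 + 1/114 = 0.0294118 + 0.0087719 = 0.0381837
z = d/√Var(d) = -0.249531 / √0.0381837 = -0.249531 / 0.195406 = -1.277

-1.277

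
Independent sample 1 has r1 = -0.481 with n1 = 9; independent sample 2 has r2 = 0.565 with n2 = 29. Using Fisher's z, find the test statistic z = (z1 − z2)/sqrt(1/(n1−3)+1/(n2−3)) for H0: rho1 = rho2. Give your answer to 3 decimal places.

-2.571

z1 = atanh(-0.481) = -0.524284,  z2 = atanh(0.565) = 0.640148
SE = √(1/(n1−3) + 1/(n2−3)) = √(1/6 + 1/26) = √(0.1666667 + 0.0384615) = √0.2051282 = 0.452911
z = (z1 − z2)/SE = (-0.524284 − 0.640148) / 0.452911 = -1.164432 / 0.452911 = -2.571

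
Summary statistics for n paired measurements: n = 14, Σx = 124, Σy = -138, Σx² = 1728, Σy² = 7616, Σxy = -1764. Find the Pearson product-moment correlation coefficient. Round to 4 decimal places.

Numerator: nΣxy − (Σx)(Σy) = 14·(-1764) − (124)(-138) = -7584
Denominator: √[(nΣx²−(Σx)²)(nΣy²−(Σy)²)]
  nΣx²−(Σx)² = 14·1728 − 15376 = 8816;  nΣy²−(Σy)² = 14·7616 − 19044 = 87580
  √(8816·87580) = √772105280 = 27786.7825
r = -7584 / 27786.7825 = -0.2729

-0.2729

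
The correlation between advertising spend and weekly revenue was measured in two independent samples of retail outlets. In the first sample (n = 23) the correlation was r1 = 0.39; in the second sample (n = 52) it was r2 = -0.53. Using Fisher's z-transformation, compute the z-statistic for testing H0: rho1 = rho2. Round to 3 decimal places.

Fisher z-transforms: z1 = atanh(0.39) = 0.411800, z2 = atanh(-0.53) = -0.590145; difference d = 1.001945
Var(d) = 1/20 + 1/49 = 0.0500000 + 0.0204082 = 0.0704082
z = d/√Var(d) = 1.001945 / √0.0704082 = 1.001945 / 0.265345 = 3.776

3.776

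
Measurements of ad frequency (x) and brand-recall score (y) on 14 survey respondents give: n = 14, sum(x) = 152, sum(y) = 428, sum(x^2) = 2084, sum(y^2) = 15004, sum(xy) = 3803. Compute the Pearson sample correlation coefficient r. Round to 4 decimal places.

-0.9249

S_xy = nΣxy − ΣxΣy = 14·3803 − 152·428 = 53242 − 65056 = -11814
S_xx = nΣx² − (Σx)² = 14·2084 − 152² = 29176 − 23104 = 6072
S_yy = nΣy² − (Σy)² = 14·15004 − 428² = 210056 − 183184 = 26872
r = S_xy / √(S_xx·S_yy) = -11814 / √(6072·26872) = -11814 / √163166784 = -11814 / 12773.6754 = -0.9249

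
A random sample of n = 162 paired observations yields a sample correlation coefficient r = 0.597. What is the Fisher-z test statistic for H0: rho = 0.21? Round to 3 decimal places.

z_r = atanh(0.597) = 0.688473,  z_0 = atanh(0.21) = 0.213171
SE = 1/√(n−3) = 1/√159 = 0.079305
z = (z_r − z_0)/SE = (0.688473 − 0.213171) / 0.079305 = 0.475302 / 0.079305 = 5.993

5.993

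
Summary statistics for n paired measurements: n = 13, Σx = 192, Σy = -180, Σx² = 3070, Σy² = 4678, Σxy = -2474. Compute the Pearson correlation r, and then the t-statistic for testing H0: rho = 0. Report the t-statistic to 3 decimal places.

S_xy = nΣxy − ΣxΣy = 13·(-2474) − 192·(-180) = -32162 − (-34560) = 2398
S_xx = nΣx² − (Σx)² = 13·3070 − 192² = 39910 − 36864 = 3046
S_yy = nΣy² − (Σy)² = 13·4678 − (-180)² = 60814 − 32400 = 28414
r = S_xy / √(S_xx·S_yy) = 2398 / √(3046·28414) = 2398 / √86549044 = 2398 / 9303.1739 = 0.2578
t = r·√(n−2)/√(1−r²) = 0.2578·√11 / √(1−0.066461) = 0.855026 / 0.966198 = 0.885

0.885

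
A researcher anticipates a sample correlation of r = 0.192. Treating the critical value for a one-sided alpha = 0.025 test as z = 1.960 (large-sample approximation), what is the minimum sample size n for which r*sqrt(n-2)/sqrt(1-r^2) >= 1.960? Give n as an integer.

r√(n−2)/√(1−r²) ≥ 1.960  ⇔  n−2 ≥ (1.960)²·(1−r²)/r²
(1−r²)/r² = (1−0.036864)/0.036864 = 26.1267
n ≥ 2 + 3.8416·26.1267 = 2 + 100.3683 = 102.3683
⌈102.3683⌉ = 103

103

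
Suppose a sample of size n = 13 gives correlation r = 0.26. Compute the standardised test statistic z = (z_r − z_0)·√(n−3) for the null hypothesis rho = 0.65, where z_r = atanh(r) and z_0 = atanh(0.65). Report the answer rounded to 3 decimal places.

-1.610

z_r = atanh(0.26) = 0.266108,  z_0 = atanh(0.65) = 0.775299
SE = 1/√(n−3) = 1/√10 = 0.316228
z = (z_r − z_0)/SE = (0.266108 − 0.775299) / 0.316228 = -0.509191 / 0.316228 = -1.610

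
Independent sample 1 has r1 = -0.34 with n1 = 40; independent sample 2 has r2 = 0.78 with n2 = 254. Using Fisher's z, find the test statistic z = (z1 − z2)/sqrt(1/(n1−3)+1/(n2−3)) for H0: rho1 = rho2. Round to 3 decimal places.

-7.947

z1 = atanh(-0.34) = -0.354093,  z2 = atanh(0.78) = 1.045371
SE = √(1/(n1−3) + 1/(n2−3)) = √(1/37 + 1/251) = √(0.0270270 + 0.0039841) = √0.0310111 = 0.176100
z = (z1 − z2)/SE = (-0.354093 − 1.045371) / 0.176100 = -1.399464 / 0.176100 = -7.947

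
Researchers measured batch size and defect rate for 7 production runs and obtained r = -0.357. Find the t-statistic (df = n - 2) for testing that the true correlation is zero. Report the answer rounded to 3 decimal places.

t = r·√(n−2) / √(1−r²) with r = -0.357, n = 7
  = -0.357·√5 / √(1 − 0.127449)
  = -0.357·2.236068 / 0.934104
  = -0.798276 / 0.934104 = -0.855

-0.855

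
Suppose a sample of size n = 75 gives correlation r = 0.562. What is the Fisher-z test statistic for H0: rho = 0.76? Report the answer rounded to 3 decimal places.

-3.059

Fisher z: atanh(0.562) = 0.635752, atanh(0.76) = 0.996215
z = (z_r − z_0)·√(n−3) = (0.635752 − 0.996215)·√72 = -0.360463 · 8.485281 = -3.059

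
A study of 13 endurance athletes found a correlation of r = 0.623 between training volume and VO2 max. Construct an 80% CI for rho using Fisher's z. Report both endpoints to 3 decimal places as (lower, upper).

z_r = atanh(0.623) = 0.729893;  SE = 1/√(n−3) = 1/√10 = 0.316228
z-limits: 0.729893 ± 1.282·0.316228 = 0.729893 ± 0.405404 = [0.324489, 1.135297]
ρ-limits: (tanh 0.324489, tanh 1.135297) = (0.314, 0.813)

(0.314, 0.813)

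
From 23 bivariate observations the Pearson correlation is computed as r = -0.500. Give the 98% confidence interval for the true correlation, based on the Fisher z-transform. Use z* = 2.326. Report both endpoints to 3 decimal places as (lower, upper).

(-0.789, -0.029)

Fisher z: z_r = atanh(r) = ½·ln((1+(-0.500))/(1−(-0.500))) = -0.549306
SE(z) = 1/√(n−3) = 1/√20 = 0.223607
98% ⇒ z* = 2.326; margin = 2.326·0.223607 = 0.520110
CI on z-scale: (-1.069416, -0.029196)
Back-transform: tanh(-1.069416) = -0.789241, tanh(-0.029196) = -0.029188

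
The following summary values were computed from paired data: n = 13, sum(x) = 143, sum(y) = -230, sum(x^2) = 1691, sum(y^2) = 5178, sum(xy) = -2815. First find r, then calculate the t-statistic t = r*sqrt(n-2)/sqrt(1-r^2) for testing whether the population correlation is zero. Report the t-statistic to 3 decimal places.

S_xy = nΣxy − ΣxΣy = 13·(-2815) − 143·(-230) = -36595 − (-32890) = -3705
S_xx = nΣx² − (Σx)² = 13·1691 − 143² = 21983 − 20449 = 1534
S_yy = nΣy² − (Σy)² = 13·5178 − (-230)² = 67314 − 52900 = 14414
r = S_xy / √(S_xx·S_yy) = -3705 / √(1534·14414) = -3705 / √22111076 = -3705 / 4702.2416 = -0.7879
t = r·√(n−2)/√(1−r²) = -0.7879·√11 / √(1−0.620786) = -2.613169 / 0.615804 = -4.244

-4.244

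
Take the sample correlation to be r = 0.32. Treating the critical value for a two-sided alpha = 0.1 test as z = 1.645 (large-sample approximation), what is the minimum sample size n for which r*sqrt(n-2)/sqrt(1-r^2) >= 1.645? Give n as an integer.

Need r·√(n−2)/√(1−r²) ≥ 1.645
√(n−2) ≥ 1.645·√(1−0.1024) / 0.32 = 1.645·0.947418 / 0.32 = 4.8703
n−2 ≥ 23.7198  ⇒  n ≥ 25.7198
Smallest integer n = 26

26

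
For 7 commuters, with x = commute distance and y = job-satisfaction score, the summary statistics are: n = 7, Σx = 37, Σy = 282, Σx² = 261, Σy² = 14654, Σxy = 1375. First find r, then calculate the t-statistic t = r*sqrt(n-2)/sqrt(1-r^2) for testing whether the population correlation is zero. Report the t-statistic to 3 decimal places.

-0.575

S_xy = nΣxy − ΣxΣy = 7·1375 − 37·282 = 9625 − 10434 = -809
S_xx = nΣx² − (Σx)² = 7·261 − 37² = 1827 − 1369 = 458
S_yy = nΣy² − (Σy)² = 7·14654 − 282² = 102578 − 79524 = 23054
r = S_xy / √(S_xx·S_yy) = -809 / √(458·23054) = -809 / √10558732 = -809 / 3249.4203 = -0.2490
t = r·√(n−2)/√(1−r²) = -0.2490·√5 / √(1−0.062001) = -0.556781 / 0.968503 = -0.575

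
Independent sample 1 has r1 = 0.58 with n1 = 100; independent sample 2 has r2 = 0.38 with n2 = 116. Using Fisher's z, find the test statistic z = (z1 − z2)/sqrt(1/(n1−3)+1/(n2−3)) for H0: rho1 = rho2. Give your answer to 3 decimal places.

1.896

z1 = atanh(0.58) = 0.662463,  z2 = atanh(0.38) = 0.400060
SE = √(1/(n1−3) + 1/(n2−3)) = √(1/97 + 1/113) = √(0.0103093 + 0.0088496) = √0.0191589 = 0.138416
z = (z1 − z2)/SE = (0.662463 − 0.400060) / 0.138416 = 0.262403 / 0.138416 = 1.896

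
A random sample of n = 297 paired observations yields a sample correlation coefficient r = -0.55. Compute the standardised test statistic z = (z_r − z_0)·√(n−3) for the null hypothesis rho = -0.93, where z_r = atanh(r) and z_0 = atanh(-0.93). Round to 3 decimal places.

z_r = atanh(-0.55) = -0.618381,  z_0 = atanh(-0.93) = -1.658390
SE = 1/√(n−3) = 1/√294 = 0.058321
z = (z_r − z_0)/SE = (-0.618381 − (-1.658390)) / 0.058321 = 1.040009 / 0.058321 = 17.832

17.832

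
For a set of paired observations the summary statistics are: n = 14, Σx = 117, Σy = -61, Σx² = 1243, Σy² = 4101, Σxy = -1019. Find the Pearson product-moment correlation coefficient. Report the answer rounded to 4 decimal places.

Numerator: nΣxy − (Σx)(Σy) = 14·(-1019) − (117)(-61) = -7129
Denominator: √[(nΣx²−(Σx)²)(nΣy²−(Σy)²)]
  nΣx²−(Σx)² = 14·1243 − 13689 = 3713;  nΣy²−(Σy)² = 14·4101 − 3721 = 53693
  √(3713·53693) = √199362109 = 14119.5648
r = -7129 / 14119.5648 = -0.5049

-0.5049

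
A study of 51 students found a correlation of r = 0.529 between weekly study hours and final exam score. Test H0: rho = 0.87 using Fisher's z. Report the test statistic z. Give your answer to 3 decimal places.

Fisher z: atanh(0.529) = 0.588756, atanh(0.87) = 1.333080
z = (z_r − z_0)·√(n−3) = (0.588756 − 1.333080)·√48 = -0.744324 · 6.928203 = -5.157

-5.157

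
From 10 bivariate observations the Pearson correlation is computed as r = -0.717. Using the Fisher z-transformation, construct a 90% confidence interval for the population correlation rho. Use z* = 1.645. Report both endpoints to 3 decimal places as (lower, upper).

(-0.909, -0.273)

Fisher z: z_r = atanh(r) = ½·ln((1+(-0.717))/(1−(-0.717))) = -0.901443
SE(z) = 1/√(n−3) = 1/√7 = 0.377964
90% ⇒ z* = 1.645; margin = 1.645·0.377964 = 0.621751
CI on z-scale: (-1.523194, -0.279692)
Back-transform: tanh(-1.523194) = -0.909253, tanh(-0.279692) = -0.272620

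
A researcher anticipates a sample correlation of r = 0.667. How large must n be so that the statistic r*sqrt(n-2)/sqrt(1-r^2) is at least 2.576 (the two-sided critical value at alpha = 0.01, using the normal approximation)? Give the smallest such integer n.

11

Need r·√(n−2)/√(1−r²) ≥ 2.576
√(n−2) ≥ 2.576·√(1−0.444889) / 0.667 = 2.576·0.745058 / 0.667 = 2.8775
n−2 ≥ 8.2800  ⇒  n ≥ 10.2800
Smallest integer n = 11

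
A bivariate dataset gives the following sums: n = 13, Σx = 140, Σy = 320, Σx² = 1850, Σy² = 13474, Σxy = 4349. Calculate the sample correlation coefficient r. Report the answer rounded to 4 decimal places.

Numerator: nΣxy − (Σx)(Σy) = 13·4349 − (140)(320) = 11737
Denominator: √[(nΣx²−(Σx)²)(nΣy²−(Σy)²)]
  nΣx²−(Σx)² = 13·1850 − 19600 = 4450;  nΣy²−(Σy)² = 13·13474 − 102400 = 72762
  √(4450·72762) = √323790900 = 17994.1907
r = 11737 / 17994.1907 = 0.6523

0.6523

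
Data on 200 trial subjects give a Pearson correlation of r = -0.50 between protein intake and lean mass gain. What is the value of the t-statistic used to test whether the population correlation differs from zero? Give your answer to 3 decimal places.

-8.124

t = r·√(n−2) / √(1−r²) with r = -0.50, n = 200
  = -0.50·√198 / √(1 − 0.2500)
  = -0.50·14.071247 / 0.866025
  = -7.035623 / 0.866025 = -8.124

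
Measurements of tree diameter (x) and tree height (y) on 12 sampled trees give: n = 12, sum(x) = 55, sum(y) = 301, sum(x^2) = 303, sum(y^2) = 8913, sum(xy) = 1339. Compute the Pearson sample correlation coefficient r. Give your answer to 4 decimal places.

S_xy = nΣxy − ΣxΣy = 12·1339 − 55·301 = 16068 − 16555 = -487
S_xx = nΣx² − (Σx)² = 12·303 − 55² = 3636 − 3025 = 611
S_yy = nΣy² − (Σy)² = 12·8913 − 301² = 106956 − 90601 = 16355
r = S_xy / √(S_xx·S_yy) = -487 / √(611·16355) = -487 / √9992905 = -487 / 3161.1556 = -0.1541

-0.1541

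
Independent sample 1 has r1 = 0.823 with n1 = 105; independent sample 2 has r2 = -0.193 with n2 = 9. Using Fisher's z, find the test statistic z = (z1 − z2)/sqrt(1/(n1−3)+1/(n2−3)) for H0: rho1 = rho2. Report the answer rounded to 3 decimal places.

Fisher z-transforms: z1 = atanh(0.823) = 1.166045, z2 = atanh(-0.193) = -0.195451; difference d = 1.361496
Var(d) = 1/102 + 1/6 = 0.0098039 + 0.1666667 = 0.1764706
z = d/√Var(d) = 1.361496 / √0.1764706 = 1.361496 / 0.420084 = 3.241

3.241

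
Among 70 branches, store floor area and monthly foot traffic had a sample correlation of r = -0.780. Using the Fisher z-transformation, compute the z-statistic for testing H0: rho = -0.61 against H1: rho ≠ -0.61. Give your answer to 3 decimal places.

z_r = atanh(-0.780) = -1.045371,  z_0 = atanh(-0.61) = -0.708921
SE = 1/√(n−3) = 1/√67 = 0.122169
z = (z_r − z_0)/SE = (-1.045371 − (-0.708921)) / 0.122169 = -0.336450 / 0.122169 = -2.754

-2.754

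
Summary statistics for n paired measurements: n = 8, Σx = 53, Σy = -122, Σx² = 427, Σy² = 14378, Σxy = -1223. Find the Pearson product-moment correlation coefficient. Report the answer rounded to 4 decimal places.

Numerator: nΣxy − (Σx)(Σy) = 8·(-1223) − (53)(-122) = -3318
Denominator: √[(nΣx²−(Σx)²)(nΣy²−(Σy)²)]
  nΣx²−(Σx)² = 8·427 − 2809 = 607;  nΣy²−(Σy)² = 8·14378 − 14884 = 100140
  √(607·100140) = √60784980 = 7796.4723
r = -3318 / 7796.4723 = -0.4256

-0.4256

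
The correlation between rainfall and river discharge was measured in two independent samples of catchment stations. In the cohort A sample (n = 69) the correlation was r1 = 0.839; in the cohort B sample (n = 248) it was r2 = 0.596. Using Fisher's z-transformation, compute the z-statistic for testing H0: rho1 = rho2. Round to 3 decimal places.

Fisher z-transforms: z1 = atanh(0.839) = 1.217786, z2 = atanh(0.596) = 0.686920; difference d = 0.530866
Var(d) = 1/66 + 1/245 = 0.0151515 + 0.0040816 = 0.0192331
z = d/√Var(d) = 0.530866 / √0.0192331 = 0.530866 / 0.138683 = 3.828

3.828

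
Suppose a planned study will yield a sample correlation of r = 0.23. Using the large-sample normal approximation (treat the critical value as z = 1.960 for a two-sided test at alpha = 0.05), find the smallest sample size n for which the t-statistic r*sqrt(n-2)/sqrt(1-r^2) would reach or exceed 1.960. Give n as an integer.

r√(n−2)/√(1−r²) ≥ 1.960  ⇔  n−2 ≥ (1.960)²·(1−r²)/r²
(1−r²)/r² = (1−0.0529)/0.0529 = 17.9036
n ≥ 2 + 3.8416·17.9036 = 2 + 68.7785 = 70.7785
⌈70.7785⌉ = 71

71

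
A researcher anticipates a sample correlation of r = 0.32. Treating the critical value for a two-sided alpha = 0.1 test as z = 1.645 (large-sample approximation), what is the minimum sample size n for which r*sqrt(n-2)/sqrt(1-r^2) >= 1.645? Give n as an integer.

26

r√(n−2)/√(1−r²) ≥ 1.645  ⇔  n−2 ≥ (1.645)²·(1−r²)/r²
(1−r²)/r² = (1−0.1024)/0.1024 = 8.7656
n ≥ 2 + 2.706025·8.7656 = 2 + 23.7199 = 25.7199
⌈25.7199⌉ = 26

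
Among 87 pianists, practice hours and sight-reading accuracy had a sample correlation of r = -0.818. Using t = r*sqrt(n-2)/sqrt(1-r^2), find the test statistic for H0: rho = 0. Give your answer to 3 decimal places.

1 − r² = 1 − 0.669124 = 0.330876;  √(1−r²) = 0.575218
√(n−2) = √85 = 9.219544
t = r·√(n−2)/√(1−r²) = -0.818 · 9.219544 / 0.575218 = -13.111

-13.111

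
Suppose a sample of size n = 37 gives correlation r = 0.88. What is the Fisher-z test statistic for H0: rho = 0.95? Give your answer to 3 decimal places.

Fisher z: atanh(0.88) = 1.375768, atanh(0.95) = 1.831781
z = (z_r − z_0)·√(n−3) = (1.375768 − 1.831781)·√34 = -0.456013 · 5.830952 = -2.659

-2.659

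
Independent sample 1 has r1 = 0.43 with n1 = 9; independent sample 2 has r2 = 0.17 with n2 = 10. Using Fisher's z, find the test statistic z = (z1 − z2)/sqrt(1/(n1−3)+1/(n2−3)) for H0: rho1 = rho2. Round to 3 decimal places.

z1 = atanh(0.43) = 0.459897,  z2 = atanh(0.17) = 0.171667
SE = √(1/(n1−3) + 1/(n2−3)) = √(1/6 + 1/7) = √(0.1666667 + 0.1428571) = √0.3095238 = 0.556349
z = (z1 − z2)/SE = (0.459897 − 0.171667) / 0.556349 = 0.288230 / 0.556349 = 0.518

0.518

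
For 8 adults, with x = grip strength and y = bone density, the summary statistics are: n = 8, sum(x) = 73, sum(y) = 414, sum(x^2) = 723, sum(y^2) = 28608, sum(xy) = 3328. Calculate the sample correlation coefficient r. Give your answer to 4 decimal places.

-0.7036

Numerator: nΣxy − (Σx)(Σy) = 8·3328 − (73)(414) = -3598
Denominator: √[(nΣx²−(Σx)²)(nΣy²−(Σy)²)]
  nΣx²−(Σx)² = 8·723 − 5329 = 455;  nΣy²−(Σy)² = 8·28608 − 171396 = 57468
  √(455·57468) = √26147940 = 5113.5056
r = -3598 / 5113.5056 = -0.7036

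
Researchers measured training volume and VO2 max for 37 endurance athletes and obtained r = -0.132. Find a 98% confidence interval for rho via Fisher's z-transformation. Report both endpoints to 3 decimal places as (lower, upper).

(-0.487, 0.260)

Fisher z: z_r = atanh(r) = ½·ln((1+(-0.132))/(1−(-0.132))) = -0.132775
SE(z) = 1/√(n−3) = 1/√34 = 0.171499
98% ⇒ z* = 2.326; margin = 2.326·0.171499 = 0.398907
CI on z-scale: (-0.531682, 0.266132)
Back-transform: tanh(-0.531682) = -0.486666, tanh(0.266132) = 0.260022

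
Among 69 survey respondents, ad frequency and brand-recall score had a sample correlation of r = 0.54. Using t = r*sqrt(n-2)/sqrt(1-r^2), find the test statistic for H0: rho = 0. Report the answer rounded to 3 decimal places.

5.252

1 − r² = 1 − 0.2916 = 0.7084;  √(1−r²) = 0.841665
√(n−2) = √67 = 8.185353
t = r·√(n−2)/√(1−r²) = 0.54 · 8.185353 / 0.841665 = 5.252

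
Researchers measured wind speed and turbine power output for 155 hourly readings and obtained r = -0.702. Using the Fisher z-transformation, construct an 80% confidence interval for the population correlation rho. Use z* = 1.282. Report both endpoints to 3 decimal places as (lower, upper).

(-0.751, -0.645)

Fisher z: z_r = atanh(r) = ½·ln((1+(-0.702))/(1−(-0.702))) = -0.871233
SE(z) = 1/√(n−3) = 1/√152 = 0.081111
80% ⇒ z* = 1.282; margin = 1.282·0.081111 = 0.103984
CI on z-scale: (-0.975217, -0.767249)
Back-transform: tanh(-0.975217) = -0.750988, tanh(-0.767249) = -0.645327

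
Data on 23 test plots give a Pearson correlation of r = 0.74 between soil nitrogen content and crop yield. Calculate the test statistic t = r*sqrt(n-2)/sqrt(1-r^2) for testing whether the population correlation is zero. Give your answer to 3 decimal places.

5.042

1 − r² = 1 − 0.5476 = 0.4524;  √(1−r²) = 0.672607
√(n−2) = √21 = 4.582576
t = r·√(n−2)/√(1−r²) = 0.74 · 4.582576 / 0.672607 = 5.042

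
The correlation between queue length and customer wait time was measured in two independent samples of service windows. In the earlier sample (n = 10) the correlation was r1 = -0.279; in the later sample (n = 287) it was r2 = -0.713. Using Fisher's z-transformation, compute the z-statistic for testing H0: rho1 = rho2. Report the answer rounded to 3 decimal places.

Fisher z-transforms: z1 = atanh(-0.279) = -0.286597, z2 = atanh(-0.713) = -0.893260; difference d = 0.606663
Var(d) = 1/7 + 1/284 = 0.1428571 + 0.0035211 = 0.1463782
z = d/√Var(d) = 0.606663 / √0.1463782 = 0.606663 / 0.382594 = 1.586

1.586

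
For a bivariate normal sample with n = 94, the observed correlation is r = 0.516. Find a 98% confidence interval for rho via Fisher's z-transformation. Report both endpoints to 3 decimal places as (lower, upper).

(0.316, 0.672)

z_r = atanh(0.516) = 0.570873;  SE = 1/√(n−3) = 1/√91 = 0.104828
z-limits: 0.570873 ± 2.326·0.104828 = 0.570873 ± 0.243830 = [0.327043, 0.814703]
ρ-limits: (tanh 0.327043, tanh 0.814703) = (0.316, 0.672)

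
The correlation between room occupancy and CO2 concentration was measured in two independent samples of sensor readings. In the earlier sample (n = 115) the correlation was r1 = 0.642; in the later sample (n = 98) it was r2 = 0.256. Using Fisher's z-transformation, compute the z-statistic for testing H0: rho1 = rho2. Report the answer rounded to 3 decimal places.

z1 = atanh(0.642) = 0.761569,  z2 = atanh(0.256) = 0.261823
SE = √(1/(n1−3) + 1/(n2−3)) = √(1/112 + 1/95) = √(0.0089286 + 0.0105263) = √0.0194549 = 0.139481
z = (z1 − z2)/SE = (0.761569 − 0.261823) / 0.139481 = 0.499746 / 0.139481 = 3.583

3.583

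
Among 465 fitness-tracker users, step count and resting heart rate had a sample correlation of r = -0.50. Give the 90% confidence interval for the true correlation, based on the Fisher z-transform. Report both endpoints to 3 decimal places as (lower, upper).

(-0.555, -0.440)

Fisher z: z_r = atanh(r) = ½·ln((1+(-0.50))/(1−(-0.50))) = -0.549306
SE(z) = 1/√(n−3) = 1/√462 = 0.046524
90% ⇒ z* = 1.645; margin = 1.645·0.046524 = 0.076532
CI on z-scale: (-0.625838, -0.472774)
Back-transform: tanh(-0.625838) = -0.555180, tanh(-0.472774) = -0.440438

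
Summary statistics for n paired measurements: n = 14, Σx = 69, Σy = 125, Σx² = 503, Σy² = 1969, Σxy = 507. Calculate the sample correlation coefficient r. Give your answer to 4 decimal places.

-0.2926

Numerator: nΣxy − (Σx)(Σy) = 14·507 − (69)(125) = -1527
Denominator: √[(nΣx²−(Σx)²)(nΣy²−(Σy)²)]
  nΣx²−(Σx)² = 14·503 − 4761 = 2281;  nΣy²−(Σy)² = 14·1969 − 15625 = 11941
  √(2281·11941) = √27237421 = 5218.9483
r = -1527 / 5218.9483 = -0.2926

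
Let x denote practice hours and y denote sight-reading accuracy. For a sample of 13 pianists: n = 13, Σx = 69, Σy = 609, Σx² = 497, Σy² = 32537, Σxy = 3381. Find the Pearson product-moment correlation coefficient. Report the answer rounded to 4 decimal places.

0.2053

Numerator: nΣxy − (Σx)(Σy) = 13·3381 − (69)(609) = 1932
Denominator: √[(nΣx²−(Σx)²)(nΣy²−(Σy)²)]
  nΣx²−(Σx)² = 13·497 − 4761 = 1700;  nΣy²−(Σy)² = 13·32537 − 370881 = 52100
  √(1700·52100) = √88570000 = 9411.1636
r = 1932 / 9411.1636 = 0.2053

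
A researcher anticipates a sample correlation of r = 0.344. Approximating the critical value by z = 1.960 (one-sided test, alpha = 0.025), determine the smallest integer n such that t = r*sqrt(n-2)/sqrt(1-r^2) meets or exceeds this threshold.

31

r√(n−2)/√(1−r²) ≥ 1.960  ⇔  n−2 ≥ (1.960)²·(1−r²)/r²
(1−r²)/r² = (1−0.118336)/0.118336 = 7.4505
n ≥ 2 + 3.8416·7.4505 = 2 + 28.6218 = 30.6218
⌈30.6218⌉ = 31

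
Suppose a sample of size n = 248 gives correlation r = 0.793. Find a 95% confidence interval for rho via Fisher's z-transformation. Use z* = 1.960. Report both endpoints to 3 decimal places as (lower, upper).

(0.742, 0.835)

Fisher z: z_r = atanh(r) = ½·ln((1+0.793)/(1−0.793)) = 1.079463
SE(z) = 1/√(n−3) = 1/√245 = 0.063888
95% ⇒ z* = 1.960; margin = 1.960·0.063888 = 0.125220
CI on z-scale: (0.954243, 1.204683)
Back-transform: tanh(0.954243) = 0.741698, tanh(1.204683) = 0.835077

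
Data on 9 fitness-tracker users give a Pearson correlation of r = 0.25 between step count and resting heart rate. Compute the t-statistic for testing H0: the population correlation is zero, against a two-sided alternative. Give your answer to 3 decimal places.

0.683

t = r·√(n−2) / √(1−r²) with r = 0.25, n = 9
  = 0.25·√7 / √(1 − 0.0625)
  = 0.25·2.645751 / 0.968246
  = 0.661438 / 0.968246 = 0.683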